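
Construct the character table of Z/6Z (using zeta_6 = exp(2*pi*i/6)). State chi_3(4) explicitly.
Character table of Z/6Z (irreps indexed chi_0,...,chi_5 with chi_k(m) = zeta_6^(k*m), zeta_6 = exp(2*pi*i/6)):
  irrep \ class  {0} (size 1)  {1} (size 1)    {2} (size 1)    {3} (size 1)  {4} (size 1)    {5} (size 1)  
  chi_0          1             1               1               1             1               1             
  chi_1          1             exp(I*pi/3)     exp(2*I*pi/3)   -1            exp(-2*I*pi/3)  exp(-I*pi/3)  
  chi_2          1             exp(2*I*pi/3)   exp(-2*I*pi/3)  1             exp(2*I*pi/3)   exp(-2*I*pi/3)
  chi_3          1             -1              1               -1            1               -1            
  chi_4          1             exp(-2*I*pi/3)  exp(2*I*pi/3)   1             exp(-2*I*pi/3)  exp(2*I*pi/3) 
  chi_5          1             exp(-I*pi/3)    exp(-2*I*pi/3)  -1            exp(2*I*pi/3)   exp(I*pi/3)   

Spot check: chi_3(4) = zeta_6^(3*4) = zeta_6^12 = 1.

Working: Z/6Z is abelian, so all 6 irreducible complex representations are 1-dimensional. They are given by chi_k(m) = zeta_6^(k*m) for k = 0,...,5. Row orthogonality: sum_m chi_k(m) conj(chi_l(m)) = 6 * [k = l].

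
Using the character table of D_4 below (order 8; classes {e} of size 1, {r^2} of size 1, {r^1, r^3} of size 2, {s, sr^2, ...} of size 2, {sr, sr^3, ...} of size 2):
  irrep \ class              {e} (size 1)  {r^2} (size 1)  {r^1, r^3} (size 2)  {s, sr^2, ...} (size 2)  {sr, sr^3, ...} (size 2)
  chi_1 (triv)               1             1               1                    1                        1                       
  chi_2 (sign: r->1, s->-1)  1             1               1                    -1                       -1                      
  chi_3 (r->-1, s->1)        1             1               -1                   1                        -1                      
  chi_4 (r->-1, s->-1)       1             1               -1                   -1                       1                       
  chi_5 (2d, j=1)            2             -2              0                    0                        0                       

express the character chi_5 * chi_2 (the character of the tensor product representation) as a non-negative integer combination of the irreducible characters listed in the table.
chi_5 tensor chi_2 = chi_5 (all other irreducibles have multiplicity 0).

Justification: The character of a tensor product is the pointwise product (chi_5 * chi_2)(C) = chi_5(C) * chi_2(C):
  {e}: (2)*(1), {r^2}: (-2)*(1), {r^1, r^3}: (0)*(1), {s, sr^2, ...}: (0)*(-1), {sr, sr^3, ...}: (0)*(-1)
so (chi_5 * chi_2) takes values
  {e} -> 2, {r^2} -> -2, {r^1, r^3} -> 0, {s, sr^2, ...} -> 0, {sr, sr^3, ...} -> 0.
Now take the inner product of this character with each irreducible chi from the table, <chi_5*chi_2, chi> = (1/8) sum_C |C| (chi_5*chi_2)(C) conj(chi(C)):
  <chi_5*chi_2, chi_1> = (1/8)[1*(2)*conj(1) + 1*(-2)*conj(1) + 2*(0)*conj(1) + 2*(0)*conj(1) + 2*(0)*conj(1)]
      = (1/8)[(2) + (-2) + (0) + (0) + (0)] = 0/8 = 0
  <chi_5*chi_2, chi_2> = (1/8)[1*(2)*conj(1) + 1*(-2)*conj(1) + 2*(0)*conj(1) + 2*(0)*conj(-1) + 2*(0)*conj(-1)]
      = (1/8)[(2) + (-2) + (0) + (0) + (0)] = 0/8 = 0
  <chi_5*chi_2, chi_3> = (1/8)[1*(2)*conj(1) + 1*(-2)*conj(1) + 2*(0)*conj(-1) + 2*(0)*conj(1) + 2*(0)*conj(-1)]
      = (1/8)[(2) + (-2) + (0) + (0) + (0)] = 0/8 = 0
  <chi_5*chi_2, chi_4> = (1/8)[1*(2)*conj(1) + 1*(-2)*conj(1) + 2*(0)*conj(-1) + 2*(0)*conj(-1) + 2*(0)*conj(1)]
      = (1/8)[(2) + (-2) + (0) + (0) + (0)] = 0/8 = 0
  <chi_5*chi_2, chi_5> = (1/8)[1*(2)*conj(2) + 1*(-2)*conj(-2) + 2*(0)*conj(0) + 2*(0)*conj(0) + 2*(0)*conj(0)]
      = (1/8)[(4) + (4) + (0) + (0) + (0)] = 8/8 = 1
Hence the multiplicities are chi_5: 1. Dimension check: dim(chi_5)*dim(chi_2) = 2*1 = 2 and sum (mult * dim) = 1*2 = 2.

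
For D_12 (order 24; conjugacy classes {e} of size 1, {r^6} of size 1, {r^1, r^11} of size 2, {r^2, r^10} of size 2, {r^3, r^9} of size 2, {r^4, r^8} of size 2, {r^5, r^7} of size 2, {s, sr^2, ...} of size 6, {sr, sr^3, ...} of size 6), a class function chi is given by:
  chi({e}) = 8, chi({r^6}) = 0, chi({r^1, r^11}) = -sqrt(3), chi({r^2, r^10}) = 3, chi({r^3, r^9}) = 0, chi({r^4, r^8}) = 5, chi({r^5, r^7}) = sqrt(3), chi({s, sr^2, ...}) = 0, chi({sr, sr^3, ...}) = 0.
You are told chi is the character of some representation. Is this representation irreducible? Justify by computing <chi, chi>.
Not irreducible (reducible): <chi, chi> = 6 > 1.

Why: <chi, chi> = (1/|G|) sum_C |C| * |chi(C)|^2 = (1/24)[1*|8|^2 + 1*|0|^2 + 2*|-sqrt(3)|^2 + 2*|3|^2 + 2*|0|^2 + 2*|5|^2 + 2*|sqrt(3)|^2 + 6*|0|^2 + 6*|0|^2]
  = (1/24)[(64) + (0) + (6) + (18) + (0) + (50) + (6) + (0) + (0)] = 144/24 = 6.
A character is irreducible iff <chi, chi> = 1, so this representation is reducible.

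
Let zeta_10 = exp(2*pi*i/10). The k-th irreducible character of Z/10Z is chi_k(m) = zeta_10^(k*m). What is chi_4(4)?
chi_4(4) = zeta_10^16 = exp(-4*I*pi/5)

Justification: chi_4(4) = zeta_10^(4*4) = zeta_10^16. Since zeta_10^10 = 1, this equals zeta_10^6 = exp(2*pi*i*6/10) = exp(-4*I*pi/5).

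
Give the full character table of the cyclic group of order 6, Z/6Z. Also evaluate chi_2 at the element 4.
Character table of Z/6Z (irreps indexed chi_0,...,chi_5 with chi_k(m) = zeta_6^(k*m), zeta_6 = exp(2*pi*i/6)):
  irrep \ class  {0} (size 1)  {1} (size 1)    {2} (size 1)    {3} (size 1)  {4} (size 1)    {5} (size 1)  
  chi_0          1             1               1               1             1               1             
  chi_1          1             exp(I*pi/3)     exp(2*I*pi/3)   -1            exp(-2*I*pi/3)  exp(-I*pi/3)  
  chi_2          1             exp(2*I*pi/3)   exp(-2*I*pi/3)  1             exp(2*I*pi/3)   exp(-2*I*pi/3)
  chi_3          1             -1              1               -1            1               -1            
  chi_4          1             exp(-2*I*pi/3)  exp(2*I*pi/3)   1             exp(-2*I*pi/3)  exp(2*I*pi/3) 
  chi_5          1             exp(-I*pi/3)    exp(-2*I*pi/3)  -1            exp(2*I*pi/3)   exp(I*pi/3)   

Spot check: chi_2(4) = zeta_6^(2*4) = zeta_6^8 = exp(2*I*pi/3).

Details: Z/6Z is abelian, so all 6 irreducible complex representations are 1-dimensional. They are given by chi_k(m) = zeta_6^(k*m) for k = 0,...,5. Row orthogonality: sum_m chi_k(m) conj(chi_l(m)) = 6 * [k = l].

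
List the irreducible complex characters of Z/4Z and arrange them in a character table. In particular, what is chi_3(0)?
Character table of Z/4Z (irreps indexed chi_0,...,chi_3 with chi_k(m) = zeta_4^(k*m), zeta_4 = exp(2*pi*i/4)):
  irrep \ class  {0} (size 1)  {1} (size 1)  {2} (size 1)  {3} (size 1)
  chi_0          1             1             1             1           
  chi_1          1             I             -1            -I          
  chi_2          1             -1            1             -1          
  chi_3          1             -I            -1            I           

Spot check: chi_3(0) = zeta_4^(3*0) = zeta_4^0 = 1.

Why: Z/4Z is abelian, so all 4 irreducible complex representations are 1-dimensional. They are given by chi_k(m) = zeta_4^(k*m) for k = 0,...,3. Row orthogonality: sum_m chi_k(m) conj(chi_l(m)) = 4 * [k = l].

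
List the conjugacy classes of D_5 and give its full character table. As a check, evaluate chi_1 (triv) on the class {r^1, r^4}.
Conjugacy classes: {e} of size 1, {r^1, r^4} of size 2, {r^2, r^3} of size 2, {s, sr, ..., sr^4} of size 5.
Character table:
  irrep \ class              {e} (size 1)  {r^1, r^4} (size 2)  {r^2, r^3} (size 2)  {s, sr, ..., sr^4} (size 5)
  chi_1 (triv)               1             1                    1                    1                          
  chi_2 (sign: r->1, s->-1)  1             1                    1                    -1                         
  chi_3 (2d, j=1)            2             -1/2 + sqrt(5)/2     -sqrt(5)/2 - 1/2     0                          
  chi_4 (2d, j=2)            2             -sqrt(5)/2 - 1/2     -1/2 + sqrt(5)/2     0                          

Spot check: chi_1 (triv) on {r^1, r^4} = 1.

Explanation: D_5 has order 2*5 = 10 with 4 conjugacy classes, hence 4 irreducibles. Sum of squared dims 1 + 1 + 4 + 4 = 10 = |G|. Linear characters come from the abelianisation; the 2-dimensional irreps have character r^k -> 2*cos(2*pi*j*k/5), reflections -> 0.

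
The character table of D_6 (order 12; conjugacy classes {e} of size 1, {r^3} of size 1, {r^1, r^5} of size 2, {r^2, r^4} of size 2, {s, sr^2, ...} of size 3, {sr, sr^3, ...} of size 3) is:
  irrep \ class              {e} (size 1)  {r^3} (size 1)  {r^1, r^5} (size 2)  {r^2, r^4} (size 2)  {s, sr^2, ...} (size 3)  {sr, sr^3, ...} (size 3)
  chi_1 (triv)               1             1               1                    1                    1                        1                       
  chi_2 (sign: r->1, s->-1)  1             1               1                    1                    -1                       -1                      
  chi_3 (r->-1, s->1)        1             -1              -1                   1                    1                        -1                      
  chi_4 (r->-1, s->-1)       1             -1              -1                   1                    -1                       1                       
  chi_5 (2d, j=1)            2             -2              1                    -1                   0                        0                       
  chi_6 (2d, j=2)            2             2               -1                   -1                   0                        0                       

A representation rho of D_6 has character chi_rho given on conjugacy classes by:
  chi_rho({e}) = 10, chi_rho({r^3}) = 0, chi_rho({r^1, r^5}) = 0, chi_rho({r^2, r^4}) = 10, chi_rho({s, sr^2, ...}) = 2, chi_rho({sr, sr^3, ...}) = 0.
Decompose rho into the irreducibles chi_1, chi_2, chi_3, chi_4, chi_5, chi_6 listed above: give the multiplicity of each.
Multiplicities: chi_1: 3, chi_2: 2, chi_3: 3, chi_4: 2, chi_5: 0, chi_6: 0.

Explanation: Use <chi_rho, chi> = (1/|G|) sum_C |C| * chi_rho(C) * conj(chi(C)) with |G| = 12 for each irreducible chi in the table:
  <chi_rho, chi_1> = (1/12)[1*(10)*conj(1) + 1*(0)*conj(1) + 2*(0)*conj(1) + 2*(10)*conj(1) + 3*(2)*conj(1) + 3*(0)*conj(1)]
      = (1/12)[(10) + (0) + (0) + (20) + (6) + (0)] = 36/12 = 3
  <chi_rho, chi_2> = (1/12)[1*(10)*conj(1) + 1*(0)*conj(1) + 2*(0)*conj(1) + 2*(10)*conj(1) + 3*(2)*conj(-1) + 3*(0)*conj(-1)]
      = (1/12)[(10) + (0) + (0) + (20) + (-6) + (0)] = 24/12 = 2
  <chi_rho, chi_3> = (1/12)[1*(10)*conj(1) + 1*(0)*conj(-1) + 2*(0)*conj(-1) + 2*(10)*conj(1) + 3*(2)*conj(1) + 3*(0)*conj(-1)]
      = (1/12)[(10) + (0) + (0) + (20) + (6) + (0)] = 36/12 = 3
  <chi_rho, chi_4> = (1/12)[1*(10)*conj(1) + 1*(0)*conj(-1) + 2*(0)*conj(-1) + 2*(10)*conj(1) + 3*(2)*conj(-1) + 3*(0)*conj(1)]
      = (1/12)[(10) + (0) + (0) + (20) + (-6) + (0)] = 24/12 = 2
  <chi_rho, chi_5> = (1/12)[1*(10)*conj(2) + 1*(0)*conj(-2) + 2*(0)*conj(1) + 2*(10)*conj(-1) + 3*(2)*conj(0) + 3*(0)*conj(0)]
      = (1/12)[(20) + (0) + (0) + (-20) + (0) + (0)] = 0/12 = 0
  <chi_rho, chi_6> = (1/12)[1*(10)*conj(2) + 1*(0)*conj(2) + 2*(0)*conj(-1) + 2*(10)*conj(-1) + 3*(2)*conj(0) + 3*(0)*conj(0)]
      = (1/12)[(20) + (0) + (0) + (-20) + (0) + (0)] = 0/12 = 0
Dimension check: dim(rho) = sum (mult * dim) = 3*1 + 2*1 + 3*1 + 2*1 + 0*2 + 0*2 = 10 = chi_rho(e) = 10.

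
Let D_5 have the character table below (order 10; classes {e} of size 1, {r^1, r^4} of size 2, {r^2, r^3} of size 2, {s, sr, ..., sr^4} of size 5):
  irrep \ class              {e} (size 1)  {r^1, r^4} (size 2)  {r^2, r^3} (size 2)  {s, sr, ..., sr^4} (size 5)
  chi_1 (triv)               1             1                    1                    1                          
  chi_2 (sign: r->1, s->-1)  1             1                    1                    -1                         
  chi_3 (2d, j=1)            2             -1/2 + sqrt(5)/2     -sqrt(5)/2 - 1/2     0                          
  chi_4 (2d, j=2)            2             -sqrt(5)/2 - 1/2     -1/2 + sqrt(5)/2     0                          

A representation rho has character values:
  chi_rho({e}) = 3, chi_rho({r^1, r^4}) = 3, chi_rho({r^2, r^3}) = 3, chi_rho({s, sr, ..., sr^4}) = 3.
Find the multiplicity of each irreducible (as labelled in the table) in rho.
Multiplicities: chi_1: 3, chi_2: 0, chi_3: 0, chi_4: 0.

Details: Use <chi_rho, chi> = (1/|G|) sum_C |C| * chi_rho(C) * conj(chi(C)) with |G| = 10 for each irreducible chi in the table:
  <chi_rho, chi_1> = (1/10)[1*(3)*conj(1) + 2*(3)*conj(1) + 2*(3)*conj(1) + 5*(3)*conj(1)]
      = (1/10)[(3) + (6) + (6) + (15)] = 30/10 = 3
  <chi_rho, chi_2> = (1/10)[1*(3)*conj(1) + 2*(3)*conj(1) + 2*(3)*conj(1) + 5*(3)*conj(-1)]
      = (1/10)[(3) + (6) + (6) + (-15)] = 0/10 = 0
  <chi_rho, chi_3> = (1/10)[1*(3)*conj(2) + 2*(3)*conj(-1/2 + sqrt(5)/2) + 2*(3)*conj(-sqrt(5)/2 - 1/2) + 5*(3)*conj(0)]
      = (1/10)[(6) + (-3 + 3*sqrt(5)) + (-3*sqrt(5) - 3) + (0)] = 0/10 = 0
  <chi_rho, chi_4> = (1/10)[1*(3)*conj(2) + 2*(3)*conj(-sqrt(5)/2 - 1/2) + 2*(3)*conj(-1/2 + sqrt(5)/2) + 5*(3)*conj(0)]
      = (1/10)[(6) + (-3*sqrt(5) - 3) + (-3 + 3*sqrt(5)) + (0)] = 0/10 = 0
Dimension check: dim(rho) = sum (mult * dim) = 3*1 + 0*1 + 0*2 + 0*2 = 3 = chi_rho(e) = 3.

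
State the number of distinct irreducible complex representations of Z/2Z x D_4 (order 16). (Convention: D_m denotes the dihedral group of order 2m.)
10

The number of irreducible complex representations of a finite group equals its number of conjugacy classes. For a direct product, #classes(G x H) = #classes(G) * #classes(H). Z/2Z has 2 classes (abelian), D_4 has 5 classes, so 2 * 5 = 10, so Z/2Z x D_4 (order 16) has exactly 10 irreducible complex representations.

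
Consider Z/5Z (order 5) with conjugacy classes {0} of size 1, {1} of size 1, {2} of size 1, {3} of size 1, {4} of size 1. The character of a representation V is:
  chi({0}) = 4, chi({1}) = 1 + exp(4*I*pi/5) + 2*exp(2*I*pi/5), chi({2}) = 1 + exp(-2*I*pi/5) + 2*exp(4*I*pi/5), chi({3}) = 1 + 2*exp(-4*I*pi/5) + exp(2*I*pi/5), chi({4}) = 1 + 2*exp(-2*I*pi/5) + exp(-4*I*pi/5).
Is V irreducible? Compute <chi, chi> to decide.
Not irreducible (reducible): <chi, chi> = 6 > 1.

Derivation: <chi, chi> = (1/|G|) sum_C |C| * |chi(C)|^2 = (1/5)[1*|4|^2 + 1*|1 + exp(4*I*pi/5) + 2*exp(2*I*pi/5)|^2 + 1*|1 + exp(-2*I*pi/5) + 2*exp(4*I*pi/5)|^2 + 1*|1 + 2*exp(-4*I*pi/5) + exp(2*I*pi/5)|^2 + 1*|1 + 2*exp(-2*I*pi/5) + exp(-4*I*pi/5)|^2]
  = (1/5)[(16) + (6 + 4*exp(-2*I*pi/5) + exp(-4*I*pi/5) + exp(4*I*pi/5) + 4*exp(2*I*pi/5)) + (6 + 4*exp(-4*I*pi/5) + exp(-2*I*pi/5) + exp(2*I*pi/5) + 4*exp(4*I*pi/5)) + (6 + 4*exp(-4*I*pi/5) + exp(-2*I*pi/5) + exp(2*I*pi/5) + 4*exp(4*I*pi/5)) + (6 + 4*exp(-2*I*pi/5) + exp(-4*I*pi/5) + exp(4*I*pi/5) + 4*exp(2*I*pi/5))] = 30/5 = 6.
(Exp terms are combined using exp(i*s)*conj(exp(i*t)) = exp(i*(s-t)), and sums of them are collapsed using the identity that for every m > 1 the m distinct m-th roots of unity sum to 0, e.g. 1 + exp(2*I*pi/3) + exp(-2*I*pi/3) = 0.)
A character is irreducible iff <chi, chi> = 1, so this representation is reducible.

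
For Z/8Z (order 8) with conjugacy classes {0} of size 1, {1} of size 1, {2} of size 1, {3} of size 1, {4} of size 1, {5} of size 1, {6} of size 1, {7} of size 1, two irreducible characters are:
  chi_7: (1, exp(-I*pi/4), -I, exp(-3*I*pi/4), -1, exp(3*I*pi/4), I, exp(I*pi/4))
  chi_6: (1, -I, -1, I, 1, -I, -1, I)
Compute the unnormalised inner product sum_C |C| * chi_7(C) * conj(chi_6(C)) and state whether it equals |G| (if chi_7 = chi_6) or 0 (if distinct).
Sum = 0; so <chi_7, chi_6> = 0 (distinct irreducibles are orthogonal).

Reasoning: Compute term by term over conjugacy classes (|C| * chi_7(C) * conj(chi_6(C))):
  1*(1)*conj(1) + 1*(exp(-I*pi/4))*conj(-I) + 1*(-I)*conj(-1) + 1*(exp(-3*I*pi/4))*conj(I) + 1*(-1)*conj(1) + 1*(exp(3*I*pi/4))*conj(-I) + 1*(I)*conj(-1) + 1*(exp(I*pi/4))*conj(I)
  = (1) + (exp(I*pi/4)) + (I) + (-exp(-I*pi/4)) + (-1) + (exp(-3*I*pi/4)) + (-I) + (-exp(3*I*pi/4))
  = 0.
(Exp terms are combined using exp(i*s)*conj(exp(i*t)) = exp(i*(s-t)), and sums of them are collapsed using the identity that for every m > 1 the m distinct m-th roots of unity sum to 0, e.g. 1 + exp(2*I*pi/3) + exp(-2*I*pi/3) = 0.)
Dividing by |G| = 8 gives 0/8 = 0, matching the row-orthogonality relation <chi_7, chi_6> = [chi_7 = chi_6].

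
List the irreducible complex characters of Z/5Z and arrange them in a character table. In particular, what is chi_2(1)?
Character table of Z/5Z (irreps indexed chi_0,...,chi_4 with chi_k(m) = zeta_5^(k*m), zeta_5 = exp(2*pi*i/5)):
  irrep \ class  {0} (size 1)  {1} (size 1)    {2} (size 1)    {3} (size 1)    {4} (size 1)  
  chi_0          1             1               1               1               1             
  chi_1          1             exp(2*I*pi/5)   exp(4*I*pi/5)   exp(-4*I*pi/5)  exp(-2*I*pi/5)
  chi_2          1             exp(4*I*pi/5)   exp(-2*I*pi/5)  exp(2*I*pi/5)   exp(-4*I*pi/5)
  chi_3          1             exp(-4*I*pi/5)  exp(2*I*pi/5)   exp(-2*I*pi/5)  exp(4*I*pi/5) 
  chi_4          1             exp(-2*I*pi/5)  exp(-4*I*pi/5)  exp(4*I*pi/5)   exp(2*I*pi/5) 

Spot check: chi_2(1) = zeta_5^(2*1) = zeta_5^2 = exp(4*I*pi/5).

Why: Z/5Z is abelian, so all 5 irreducible complex representations are 1-dimensional. They are given by chi_k(m) = zeta_5^(k*m) for k = 0,...,4. Row orthogonality: sum_m chi_k(m) conj(chi_l(m)) = 5 * [k = l].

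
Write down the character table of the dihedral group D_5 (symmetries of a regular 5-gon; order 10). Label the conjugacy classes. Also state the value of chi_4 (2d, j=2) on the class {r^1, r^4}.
Conjugacy classes: {e} of size 1, {r^1, r^4} of size 2, {r^2, r^3} of size 2, {s, sr, ..., sr^4} of size 5.
Character table:
  irrep \ class              {e} (size 1)  {r^1, r^4} (size 2)  {r^2, r^3} (size 2)  {s, sr, ..., sr^4} (size 5)
  chi_1 (triv)               1             1                    1                    1                          
  chi_2 (sign: r->1, s->-1)  1             1                    1                    -1                         
  chi_3 (2d, j=1)            2             -1/2 + sqrt(5)/2     -sqrt(5)/2 - 1/2     0                          
  chi_4 (2d, j=2)            2             -sqrt(5)/2 - 1/2     -1/2 + sqrt(5)/2     0                          

Spot check: chi_4 (2d, j=2) on {r^1, r^4} = -sqrt(5)/2 - 1/2.

Proof sketch: D_5 has order 2*5 = 10 with 4 conjugacy classes, hence 4 irreducibles. Sum of squared dims 1 + 1 + 4 + 4 = 10 = |G|. Linear characters come from the abelianisation; the 2-dimensional irreps have character r^k -> 2*cos(2*pi*j*k/5), reflections -> 0.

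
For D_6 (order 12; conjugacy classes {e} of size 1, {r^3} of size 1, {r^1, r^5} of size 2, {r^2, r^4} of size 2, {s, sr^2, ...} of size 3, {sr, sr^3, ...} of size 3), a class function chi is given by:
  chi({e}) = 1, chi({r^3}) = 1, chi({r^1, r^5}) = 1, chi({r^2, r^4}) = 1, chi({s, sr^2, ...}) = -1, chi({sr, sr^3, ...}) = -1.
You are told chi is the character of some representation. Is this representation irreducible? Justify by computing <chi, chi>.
Irreducible: <chi, chi> = 1.

Explanation: <chi, chi> = (1/|G|) sum_C |C| * |chi(C)|^2 = (1/12)[1*|1|^2 + 1*|1|^2 + 2*|1|^2 + 2*|1|^2 + 3*|-1|^2 + 3*|-1|^2]
  = (1/12)[(1) + (1) + (2) + (2) + (3) + (3)] = 12/12 = 1.
A character is irreducible iff <chi, chi> = 1, so this representation is irreducible.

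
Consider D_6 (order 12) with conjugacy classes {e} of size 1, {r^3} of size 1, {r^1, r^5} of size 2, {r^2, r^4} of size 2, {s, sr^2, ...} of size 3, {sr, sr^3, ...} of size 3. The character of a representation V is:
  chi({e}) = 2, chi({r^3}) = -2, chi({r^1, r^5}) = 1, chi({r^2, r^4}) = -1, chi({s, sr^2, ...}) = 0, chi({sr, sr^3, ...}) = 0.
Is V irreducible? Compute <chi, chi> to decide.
Irreducible: <chi, chi> = 1.

Details: <chi, chi> = (1/|G|) sum_C |C| * |chi(C)|^2 = (1/12)[1*|2|^2 + 1*|-2|^2 + 2*|1|^2 + 2*|-1|^2 + 3*|0|^2 + 3*|0|^2]
  = (1/12)[(4) + (4) + (2) + (2) + (0) + (0)] = 12/12 = 1.
A character is irreducible iff <chi, chi> = 1, so this representation is irreducible.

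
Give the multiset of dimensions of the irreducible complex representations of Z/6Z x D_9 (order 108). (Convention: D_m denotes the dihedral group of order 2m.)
Dimensions: 1, 1, 1, 1, 1, 1, 1, 1, 1, 1, 1, 1, 2, 2, 2, 2, 2, 2, 2, 2, 2, 2, 2, 2, 2, 2, 2, 2, 2, 2, 2, 2, 2, 2, 2, 2

Justification: There are 36 irreducibles (= number of conjugacy classes). Their dimensions d_i satisfy sum d_i^2 = |G| = 108: 1 + 1 + 1 + 1 + 1 + 1 + 1 + 1 + 1 + 1 + 1 + 1 + 4 + 4 + 4 + 4 + 4 + 4 + 4 + 4 + 4 + 4 + 4 + 4 + 4 + 4 + 4 + 4 + 4 + 4 + 4 + 4 + 4 + 4 + 4 + 4 = 108. (For the product with Z/6Z: each of the 6 1-dim characters of Z/6Z tensors with each irrep of D_9, giving 6 copies of each D_9-dimension.)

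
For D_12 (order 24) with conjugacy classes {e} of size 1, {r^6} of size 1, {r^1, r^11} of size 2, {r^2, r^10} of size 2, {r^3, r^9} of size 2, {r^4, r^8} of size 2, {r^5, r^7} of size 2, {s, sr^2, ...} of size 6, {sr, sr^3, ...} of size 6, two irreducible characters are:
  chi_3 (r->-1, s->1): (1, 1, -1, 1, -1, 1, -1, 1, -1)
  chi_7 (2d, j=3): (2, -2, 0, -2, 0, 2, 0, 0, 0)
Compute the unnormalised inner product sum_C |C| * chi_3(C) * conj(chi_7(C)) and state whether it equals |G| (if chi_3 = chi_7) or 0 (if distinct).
Sum = 0; so <chi_3, chi_7> = 0 (distinct irreducibles are orthogonal).

Justification: Compute term by term over conjugacy classes (|C| * chi_3(C) * conj(chi_7(C))):
  1*(1)*conj(2) + 1*(1)*conj(-2) + 2*(-1)*conj(0) + 2*(1)*conj(-2) + 2*(-1)*conj(0) + 2*(1)*conj(2) + 2*(-1)*conj(0) + 6*(1)*conj(0) + 6*(-1)*conj(0)
  = (2) + (-2) + (0) + (-4) + (0) + (4) + (0) + (0) + (0)
  = 0.
Dividing by |G| = 24 gives 0/24 = 0, matching the row-orthogonality relation <chi_3, chi_7> = [chi_3 = chi_7].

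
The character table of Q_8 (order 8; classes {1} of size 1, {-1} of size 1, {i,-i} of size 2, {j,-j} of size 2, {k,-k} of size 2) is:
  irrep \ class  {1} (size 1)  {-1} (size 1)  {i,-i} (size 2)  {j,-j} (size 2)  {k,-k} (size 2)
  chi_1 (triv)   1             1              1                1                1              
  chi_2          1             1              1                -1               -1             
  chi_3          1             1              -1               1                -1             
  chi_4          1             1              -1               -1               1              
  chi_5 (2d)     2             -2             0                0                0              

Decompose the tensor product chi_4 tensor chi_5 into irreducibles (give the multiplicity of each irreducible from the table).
chi_4 tensor chi_5 = chi_5 (all other irreducibles have multiplicity 0).

The character of a tensor product is the pointwise product (chi_4 * chi_5)(C) = chi_4(C) * chi_5(C):
  {1}: (1)*(2), {-1}: (1)*(-2), {i,-i}: (-1)*(0), {j,-j}: (-1)*(0), {k,-k}: (1)*(0)
so (chi_4 * chi_5) takes values
  {1} -> 2, {-1} -> -2, {i,-i} -> 0, {j,-j} -> 0, {k,-k} -> 0.
Now take the inner product of this character with each irreducible chi from the table, <chi_4*chi_5, chi> = (1/8) sum_C |C| (chi_4*chi_5)(C) conj(chi(C)):
  <chi_4*chi_5, chi_1> = (1/8)[1*(2)*conj(1) + 1*(-2)*conj(1) + 2*(0)*conj(1) + 2*(0)*conj(1) + 2*(0)*conj(1)]
      = (1/8)[(2) + (-2) + (0) + (0) + (0)] = 0/8 = 0
  <chi_4*chi_5, chi_2> = (1/8)[1*(2)*conj(1) + 1*(-2)*conj(1) + 2*(0)*conj(1) + 2*(0)*conj(-1) + 2*(0)*conj(-1)]
      = (1/8)[(2) + (-2) + (0) + (0) + (0)] = 0/8 = 0
  <chi_4*chi_5, chi_3> = (1/8)[1*(2)*conj(1) + 1*(-2)*conj(1) + 2*(0)*conj(-1) + 2*(0)*conj(1) + 2*(0)*conj(-1)]
      = (1/8)[(2) + (-2) + (0) + (0) + (0)] = 0/8 = 0
  <chi_4*chi_5, chi_4> = (1/8)[1*(2)*conj(1) + 1*(-2)*conj(1) + 2*(0)*conj(-1) + 2*(0)*conj(-1) + 2*(0)*conj(1)]
      = (1/8)[(2) + (-2) + (0) + (0) + (0)] = 0/8 = 0
  <chi_4*chi_5, chi_5> = (1/8)[1*(2)*conj(2) + 1*(-2)*conj(-2) + 2*(0)*conj(0) + 2*(0)*conj(0) + 2*(0)*conj(0)]
      = (1/8)[(4) + (4) + (0) + (0) + (0)] = 8/8 = 1
Hence the multiplicities are chi_5: 1. Dimension check: dim(chi_4)*dim(chi_5) = 1*2 = 2 and sum (mult * dim) = 1*2 = 2.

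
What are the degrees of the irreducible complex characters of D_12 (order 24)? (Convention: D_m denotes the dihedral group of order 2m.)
Dimensions: 1, 1, 1, 1, 2, 2, 2, 2, 2

Reasoning: There are 9 irreducibles (= number of conjugacy classes). Their dimensions d_i satisfy sum d_i^2 = |G| = 24: 1 + 1 + 1 + 1 + 4 + 4 + 4 + 4 + 4 = 24.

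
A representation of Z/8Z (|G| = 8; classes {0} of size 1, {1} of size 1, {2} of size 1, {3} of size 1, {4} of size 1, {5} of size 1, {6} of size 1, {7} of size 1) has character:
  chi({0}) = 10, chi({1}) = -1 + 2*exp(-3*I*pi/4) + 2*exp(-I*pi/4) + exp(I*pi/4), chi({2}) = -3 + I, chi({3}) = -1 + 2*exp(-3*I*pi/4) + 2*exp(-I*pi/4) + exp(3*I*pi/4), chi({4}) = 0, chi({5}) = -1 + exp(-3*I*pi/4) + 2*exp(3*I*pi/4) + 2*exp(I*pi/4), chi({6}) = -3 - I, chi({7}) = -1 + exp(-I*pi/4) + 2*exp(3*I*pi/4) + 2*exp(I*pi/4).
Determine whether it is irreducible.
Not irreducible (reducible): <chi, chi> = 18 > 1.

Proof sketch: <chi, chi> = (1/|G|) sum_C |C| * |chi(C)|^2 = (1/8)[1*|10|^2 + 1*|-1 + 2*exp(-3*I*pi/4) + 2*exp(-I*pi/4) + exp(I*pi/4)|^2 + 1*|-3 + I|^2 + 1*|-1 + 2*exp(-3*I*pi/4) + 2*exp(-I*pi/4) + exp(3*I*pi/4)|^2 + 1*|0|^2 + 1*|-1 + exp(-3*I*pi/4) + 2*exp(3*I*pi/4) + 2*exp(I*pi/4)|^2 + 1*|-3 - I|^2 + 1*|-1 + exp(-I*pi/4) + 2*exp(3*I*pi/4) + 2*exp(I*pi/4)|^2]
  = (1/8)[(100) + (6 - 3*exp(I*pi/4) - 2*exp(3*I*pi/4) - 2*exp(-3*I*pi/4) - 3*exp(-I*pi/4)) + (10) + (6 - 3*exp(3*I*pi/4) - 2*exp(I*pi/4) - 2*exp(-I*pi/4) - 3*exp(-3*I*pi/4)) + (0) + (6 - 3*exp(3*I*pi/4) - 2*exp(I*pi/4) - 2*exp(-I*pi/4) - 3*exp(-3*I*pi/4)) + (10) + (6 - 3*exp(I*pi/4) - 2*exp(3*I*pi/4) - 2*exp(-3*I*pi/4) - 3*exp(-I*pi/4))] = 144/8 = 18.
(Exp terms are combined using exp(i*s)*conj(exp(i*t)) = exp(i*(s-t)), and sums of them are collapsed using the identity that for every m > 1 the m distinct m-th roots of unity sum to 0, e.g. 1 + exp(2*I*pi/3) + exp(-2*I*pi/3) = 0.)
A character is irreducible iff <chi, chi> = 1, so this representation is reducible.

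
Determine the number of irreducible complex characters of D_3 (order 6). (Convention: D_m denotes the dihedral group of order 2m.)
3

Explanation: The number of irreducible complex representations of a finite group equals its number of conjugacy classes. D_3 has 3 conjugacy classes ((n+3)/2 for n odd), so D_3 (order 6) has exactly 3 irreducible complex representations.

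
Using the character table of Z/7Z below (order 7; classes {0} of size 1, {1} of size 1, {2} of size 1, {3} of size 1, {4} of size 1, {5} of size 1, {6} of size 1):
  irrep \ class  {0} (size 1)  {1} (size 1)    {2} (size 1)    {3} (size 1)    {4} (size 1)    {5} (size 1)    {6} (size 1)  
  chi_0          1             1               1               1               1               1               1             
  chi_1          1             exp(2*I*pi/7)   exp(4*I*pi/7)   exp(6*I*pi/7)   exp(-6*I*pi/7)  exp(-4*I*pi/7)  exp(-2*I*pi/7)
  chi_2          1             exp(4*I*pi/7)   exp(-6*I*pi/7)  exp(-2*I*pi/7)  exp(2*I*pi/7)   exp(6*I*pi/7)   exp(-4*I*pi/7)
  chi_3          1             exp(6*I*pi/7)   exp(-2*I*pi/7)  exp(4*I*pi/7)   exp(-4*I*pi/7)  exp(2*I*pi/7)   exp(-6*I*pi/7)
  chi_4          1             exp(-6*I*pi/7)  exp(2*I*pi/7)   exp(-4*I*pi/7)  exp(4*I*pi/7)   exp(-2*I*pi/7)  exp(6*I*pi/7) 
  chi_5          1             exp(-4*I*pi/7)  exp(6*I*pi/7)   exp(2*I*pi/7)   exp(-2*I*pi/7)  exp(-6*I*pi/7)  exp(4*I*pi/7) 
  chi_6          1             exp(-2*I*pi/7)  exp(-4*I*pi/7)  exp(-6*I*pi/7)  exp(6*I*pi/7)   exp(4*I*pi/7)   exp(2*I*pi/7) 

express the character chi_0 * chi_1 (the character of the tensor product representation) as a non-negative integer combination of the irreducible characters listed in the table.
chi_0 tensor chi_1 = chi_1 (all other irreducibles have multiplicity 0).

Solution. The character of a tensor product is the pointwise product (chi_0 * chi_1)(C) = chi_0(C) * chi_1(C):
  {0}: (1)*(1), {1}: (1)*(exp(2*I*pi/7)), {2}: (1)*(exp(4*I*pi/7)), {3}: (1)*(exp(6*I*pi/7)), {4}: (1)*(exp(-6*I*pi/7)), {5}: (1)*(exp(-4*I*pi/7)), {6}: (1)*(exp(-2*I*pi/7))
so (chi_0 * chi_1) takes values
  {0} -> 1, {1} -> exp(2*I*pi/7), {2} -> exp(4*I*pi/7), {3} -> exp(6*I*pi/7), {4} -> exp(-6*I*pi/7), {5} -> exp(-4*I*pi/7), {6} -> exp(-2*I*pi/7).
Now take the inner product of this character with each irreducible chi from the table, <chi_0*chi_1, chi> = (1/7) sum_C |C| (chi_0*chi_1)(C) conj(chi(C)):
  <chi_0*chi_1, chi_0> = (1/7)[1*(1)*conj(1) + 1*(exp(2*I*pi/7))*conj(1) + 1*(exp(4*I*pi/7))*conj(1) + 1*(exp(6*I*pi/7))*conj(1) + 1*(exp(-6*I*pi/7))*conj(1) + 1*(exp(-4*I*pi/7))*conj(1) + 1*(exp(-2*I*pi/7))*conj(1)]
      = (1/7)[(1) + (exp(2*I*pi/7)) + (exp(4*I*pi/7)) + (exp(6*I*pi/7)) + (exp(-6*I*pi/7)) + (exp(-4*I*pi/7)) + (exp(-2*I*pi/7))] = 0/7 = 0
  <chi_0*chi_1, chi_1> = (1/7)[1*(1)*conj(1) + 1*(exp(2*I*pi/7))*conj(exp(2*I*pi/7)) + 1*(exp(4*I*pi/7))*conj(exp(4*I*pi/7)) + 1*(exp(6*I*pi/7))*conj(exp(6*I*pi/7)) + 1*(exp(-6*I*pi/7))*conj(exp(-6*I*pi/7)) + 1*(exp(-4*I*pi/7))*conj(exp(-4*I*pi/7)) + 1*(exp(-2*I*pi/7))*conj(exp(-2*I*pi/7))]
      = (1/7)[(1) + (1) + (1) + (1) + (1) + (1) + (1)] = 7/7 = 1
  <chi_0*chi_1, chi_2> = (1/7)[1*(1)*conj(1) + 1*(exp(2*I*pi/7))*conj(exp(4*I*pi/7)) + 1*(exp(4*I*pi/7))*conj(exp(-6*I*pi/7)) + 1*(exp(6*I*pi/7))*conj(exp(-2*I*pi/7)) + 1*(exp(-6*I*pi/7))*conj(exp(2*I*pi/7)) + 1*(exp(-4*I*pi/7))*conj(exp(6*I*pi/7)) + 1*(exp(-2*I*pi/7))*conj(exp(-4*I*pi/7))]
      = (1/7)[(1) + (exp(-2*I*pi/7)) + (exp(-4*I*pi/7)) + (exp(-6*I*pi/7)) + (exp(6*I*pi/7)) + (exp(4*I*pi/7)) + (exp(2*I*pi/7))] = 0/7 = 0
  <chi_0*chi_1, chi_3> = (1/7)[1*(1)*conj(1) + 1*(exp(2*I*pi/7))*conj(exp(6*I*pi/7)) + 1*(exp(4*I*pi/7))*conj(exp(-2*I*pi/7)) + 1*(exp(6*I*pi/7))*conj(exp(4*I*pi/7)) + 1*(exp(-6*I*pi/7))*conj(exp(-4*I*pi/7)) + 1*(exp(-4*I*pi/7))*conj(exp(2*I*pi/7)) + 1*(exp(-2*I*pi/7))*conj(exp(-6*I*pi/7))]
      = (1/7)[(1) + (exp(-4*I*pi/7)) + (exp(6*I*pi/7)) + (exp(2*I*pi/7)) + (exp(-2*I*pi/7)) + (exp(-6*I*pi/7)) + (exp(4*I*pi/7))] = 0/7 = 0
  <chi_0*chi_1, chi_4> = (1/7)[1*(1)*conj(1) + 1*(exp(2*I*pi/7))*conj(exp(-6*I*pi/7)) + 1*(exp(4*I*pi/7))*conj(exp(2*I*pi/7)) + 1*(exp(6*I*pi/7))*conj(exp(-4*I*pi/7)) + 1*(exp(-6*I*pi/7))*conj(exp(4*I*pi/7)) + 1*(exp(-4*I*pi/7))*conj(exp(-2*I*pi/7)) + 1*(exp(-2*I*pi/7))*conj(exp(6*I*pi/7))]
      = (1/7)[(1) + (exp(-6*I*pi/7)) + (exp(2*I*pi/7)) + (exp(-4*I*pi/7)) + (exp(4*I*pi/7)) + (exp(-2*I*pi/7)) + (exp(6*I*pi/7))] = 0/7 = 0
  <chi_0*chi_1, chi_5> = (1/7)[1*(1)*conj(1) + 1*(exp(2*I*pi/7))*conj(exp(-4*I*pi/7)) + 1*(exp(4*I*pi/7))*conj(exp(6*I*pi/7)) + 1*(exp(6*I*pi/7))*conj(exp(2*I*pi/7)) + 1*(exp(-6*I*pi/7))*conj(exp(-2*I*pi/7)) + 1*(exp(-4*I*pi/7))*conj(exp(-6*I*pi/7)) + 1*(exp(-2*I*pi/7))*conj(exp(4*I*pi/7))]
      = (1/7)[(1) + (exp(6*I*pi/7)) + (exp(-2*I*pi/7)) + (exp(4*I*pi/7)) + (exp(-4*I*pi/7)) + (exp(2*I*pi/7)) + (exp(-6*I*pi/7))] = 0/7 = 0
  <chi_0*chi_1, chi_6> = (1/7)[1*(1)*conj(1) + 1*(exp(2*I*pi/7))*conj(exp(-2*I*pi/7)) + 1*(exp(4*I*pi/7))*conj(exp(-4*I*pi/7)) + 1*(exp(6*I*pi/7))*conj(exp(-6*I*pi/7)) + 1*(exp(-6*I*pi/7))*conj(exp(6*I*pi/7)) + 1*(exp(-4*I*pi/7))*conj(exp(4*I*pi/7)) + 1*(exp(-2*I*pi/7))*conj(exp(2*I*pi/7))]
      = (1/7)[(1) + (exp(4*I*pi/7)) + (exp(-6*I*pi/7)) + (exp(-2*I*pi/7)) + (exp(2*I*pi/7)) + (exp(6*I*pi/7)) + (exp(-4*I*pi/7))] = 0/7 = 0
(Exp terms are combined using exp(i*s)*conj(exp(i*t)) = exp(i*(s-t)), and sums of them are collapsed using the identity that for every m > 1 the m distinct m-th roots of unity sum to 0, e.g. 1 + exp(2*I*pi/3) + exp(-2*I*pi/3) = 0.)
Hence the multiplicities are chi_1: 1. Dimension check: dim(chi_0)*dim(chi_1) = 1*1 = 1 and sum (mult * dim) = 1*1 = 1.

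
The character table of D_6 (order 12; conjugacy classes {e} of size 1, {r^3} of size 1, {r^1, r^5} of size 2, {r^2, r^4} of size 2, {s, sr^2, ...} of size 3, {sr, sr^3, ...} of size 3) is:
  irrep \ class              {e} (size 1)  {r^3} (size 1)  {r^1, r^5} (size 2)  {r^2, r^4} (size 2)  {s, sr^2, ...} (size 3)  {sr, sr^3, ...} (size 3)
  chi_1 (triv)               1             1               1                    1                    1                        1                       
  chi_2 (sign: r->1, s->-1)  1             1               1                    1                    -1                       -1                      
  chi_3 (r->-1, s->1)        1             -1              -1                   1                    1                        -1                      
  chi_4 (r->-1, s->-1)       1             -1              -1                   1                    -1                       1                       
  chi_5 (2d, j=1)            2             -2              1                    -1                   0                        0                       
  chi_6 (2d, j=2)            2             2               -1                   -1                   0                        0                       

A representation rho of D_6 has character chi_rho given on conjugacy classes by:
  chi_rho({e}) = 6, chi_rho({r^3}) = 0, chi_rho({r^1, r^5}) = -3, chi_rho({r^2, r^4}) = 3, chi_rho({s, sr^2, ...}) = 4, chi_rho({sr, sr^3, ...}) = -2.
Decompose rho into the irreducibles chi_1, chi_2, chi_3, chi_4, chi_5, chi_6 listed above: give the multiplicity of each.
Multiplicities: chi_1: 1, chi_2: 0, chi_3: 3, chi_4: 0, chi_5: 0, chi_6: 1.

Working: Use <chi_rho, chi> = (1/|G|) sum_C |C| * chi_rho(C) * conj(chi(C)) with |G| = 12 for each irreducible chi in the table:
  <chi_rho, chi_1> = (1/12)[1*(6)*conj(1) + 1*(0)*conj(1) + 2*(-3)*conj(1) + 2*(3)*conj(1) + 3*(4)*conj(1) + 3*(-2)*conj(1)]
      = (1/12)[(6) + (0) + (-6) + (6) + (12) + (-6)] = 12/12 = 1
  <chi_rho, chi_2> = (1/12)[1*(6)*conj(1) + 1*(0)*conj(1) + 2*(-3)*conj(1) + 2*(3)*conj(1) + 3*(4)*conj(-1) + 3*(-2)*conj(-1)]
      = (1/12)[(6) + (0) + (-6) + (6) + (-12) + (6)] = 0/12 = 0
  <chi_rho, chi_3> = (1/12)[1*(6)*conj(1) + 1*(0)*conj(-1) + 2*(-3)*conj(-1) + 2*(3)*conj(1) + 3*(4)*conj(1) + 3*(-2)*conj(-1)]
      = (1/12)[(6) + (0) + (6) + (6) + (12) + (6)] = 36/12 = 3
  <chi_rho, chi_4> = (1/12)[1*(6)*conj(1) + 1*(0)*conj(-1) + 2*(-3)*conj(-1) + 2*(3)*conj(1) + 3*(4)*conj(-1) + 3*(-2)*conj(1)]
      = (1/12)[(6) + (0) + (6) + (6) + (-12) + (-6)] = 0/12 = 0
  <chi_rho, chi_5> = (1/12)[1*(6)*conj(2) + 1*(0)*conj(-2) + 2*(-3)*conj(1) + 2*(3)*conj(-1) + 3*(4)*conj(0) + 3*(-2)*conj(0)]
      = (1/12)[(12) + (0) + (-6) + (-6) + (0) + (0)] = 0/12 = 0
  <chi_rho, chi_6> = (1/12)[1*(6)*conj(2) + 1*(0)*conj(2) + 2*(-3)*conj(-1) + 2*(3)*conj(-1) + 3*(4)*conj(0) + 3*(-2)*conj(0)]
      = (1/12)[(12) + (0) + (6) + (-6) + (0) + (0)] = 12/12 = 1
Dimension check: dim(rho) = sum (mult * dim) = 1*1 + 0*1 + 3*1 + 0*1 + 0*2 + 1*2 = 6 = chi_rho(e) = 6.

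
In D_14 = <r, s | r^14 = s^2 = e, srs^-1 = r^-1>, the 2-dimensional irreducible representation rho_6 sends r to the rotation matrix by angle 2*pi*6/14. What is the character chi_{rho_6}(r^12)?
chi_{rho_6}(r^12) = 2*cos(2*pi*6*12/14) = 2*cos(72*pi/7)

Justification: rho_6(r^12) is rotation by angle 2*pi*6*12/14, whose trace is 2*cos(2*pi*6*12/14) = 2*cos(72*pi/7).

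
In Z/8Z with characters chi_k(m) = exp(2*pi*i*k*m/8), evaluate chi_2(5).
chi_2(5) = zeta_8^10 = I

Reasoning: chi_2(5) = zeta_8^(2*5) = zeta_8^10. Since zeta_8^8 = 1, this equals zeta_8^2 = exp(2*pi*i*2/8) = I.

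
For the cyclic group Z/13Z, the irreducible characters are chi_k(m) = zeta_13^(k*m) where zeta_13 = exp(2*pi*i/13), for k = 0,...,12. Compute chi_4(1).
chi_4(1) = zeta_13^4 = exp(8*I*pi/13)

Details: chi_4(1) = zeta_13^(4*1) = zeta_13^4. Since zeta_13^13 = 1, this equals zeta_13^4 = exp(2*pi*i*4/13) = exp(8*I*pi/13).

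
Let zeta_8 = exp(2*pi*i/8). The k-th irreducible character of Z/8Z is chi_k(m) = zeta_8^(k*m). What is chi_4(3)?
chi_4(3) = zeta_8^12 = -1

Proof sketch: chi_4(3) = zeta_8^(4*3) = zeta_8^12. Since zeta_8^8 = 1, this equals zeta_8^4 = exp(2*pi*i*4/8) = -1.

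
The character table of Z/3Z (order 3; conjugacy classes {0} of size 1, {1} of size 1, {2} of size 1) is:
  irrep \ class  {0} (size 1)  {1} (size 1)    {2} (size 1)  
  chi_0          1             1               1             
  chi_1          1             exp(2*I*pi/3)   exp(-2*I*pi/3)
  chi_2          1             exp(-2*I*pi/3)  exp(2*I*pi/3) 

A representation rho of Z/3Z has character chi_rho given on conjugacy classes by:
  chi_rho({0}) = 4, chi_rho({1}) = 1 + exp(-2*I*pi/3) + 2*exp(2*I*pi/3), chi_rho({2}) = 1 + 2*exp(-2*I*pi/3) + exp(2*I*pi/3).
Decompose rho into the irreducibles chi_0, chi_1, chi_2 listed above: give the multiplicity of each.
Multiplicities: chi_0: 1, chi_1: 2, chi_2: 1.

Use <chi_rho, chi> = (1/|G|) sum_C |C| * chi_rho(C) * conj(chi(C)) with |G| = 3 for each irreducible chi in the table:
  <chi_rho, chi_0> = (1/3)[1*(4)*conj(1) + 1*(1 + exp(-2*I*pi/3) + 2*exp(2*I*pi/3))*conj(1) + 1*(1 + 2*exp(-2*I*pi/3) + exp(2*I*pi/3))*conj(1)]
      = (1/3)[(4) + (1 + exp(-2*I*pi/3) + 2*exp(2*I*pi/3)) + (1 + 2*exp(-2*I*pi/3) + exp(2*I*pi/3))] = 3/3 = 1
  <chi_rho, chi_1> = (1/3)[1*(4)*conj(1) + 1*(1 + exp(-2*I*pi/3) + 2*exp(2*I*pi/3))*conj(exp(2*I*pi/3)) + 1*(1 + 2*exp(-2*I*pi/3) + exp(2*I*pi/3))*conj(exp(-2*I*pi/3))]
      = (1/3)[(4) + (1) + (1)] = 6/3 = 2
  <chi_rho, chi_2> = (1/3)[1*(4)*conj(1) + 1*(1 + exp(-2*I*pi/3) + 2*exp(2*I*pi/3))*conj(exp(-2*I*pi/3)) + 1*(1 + 2*exp(-2*I*pi/3) + exp(2*I*pi/3))*conj(exp(2*I*pi/3))]
      = (1/3)[(4) + (1 + 2*exp(-2*I*pi/3) + exp(2*I*pi/3)) + (1 + exp(-2*I*pi/3) + 2*exp(2*I*pi/3))] = 3/3 = 1
(Exp terms are combined using exp(i*s)*conj(exp(i*t)) = exp(i*(s-t)), and sums of them are collapsed using the identity that for every m > 1 the m distinct m-th roots of unity sum to 0, e.g. 1 + exp(2*I*pi/3) + exp(-2*I*pi/3) = 0.)
Dimension check: dim(rho) = sum (mult * dim) = 1*1 + 2*1 + 1*1 = 4 = chi_rho(e) = 4.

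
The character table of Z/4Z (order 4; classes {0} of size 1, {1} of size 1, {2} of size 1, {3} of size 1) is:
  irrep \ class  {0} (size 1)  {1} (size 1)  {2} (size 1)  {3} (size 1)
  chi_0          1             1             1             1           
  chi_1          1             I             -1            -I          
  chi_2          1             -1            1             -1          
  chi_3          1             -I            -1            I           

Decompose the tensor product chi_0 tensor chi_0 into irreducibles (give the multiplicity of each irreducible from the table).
chi_0 tensor chi_0 = chi_0 (all other irreducibles have multiplicity 0).

The character of a tensor product is the pointwise product (chi_0 * chi_0)(C) = chi_0(C) * chi_0(C):
  {0}: (1)*(1), {1}: (1)*(1), {2}: (1)*(1), {3}: (1)*(1)
so (chi_0 * chi_0) takes values
  {0} -> 1, {1} -> 1, {2} -> 1, {3} -> 1.
Now take the inner product of this character with each irreducible chi from the table, <chi_0*chi_0, chi> = (1/4) sum_C |C| (chi_0*chi_0)(C) conj(chi(C)):
  <chi_0*chi_0, chi_0> = (1/4)[1*(1)*conj(1) + 1*(1)*conj(1) + 1*(1)*conj(1) + 1*(1)*conj(1)]
      = (1/4)[(1) + (1) + (1) + (1)] = 4/4 = 1
  <chi_0*chi_0, chi_1> = (1/4)[1*(1)*conj(1) + 1*(1)*conj(I) + 1*(1)*conj(-1) + 1*(1)*conj(-I)]
      = (1/4)[(1) + (-I) + (-1) + (I)] = 0/4 = 0
  <chi_0*chi_0, chi_2> = (1/4)[1*(1)*conj(1) + 1*(1)*conj(-1) + 1*(1)*conj(1) + 1*(1)*conj(-1)]
      = (1/4)[(1) + (-1) + (1) + (-1)] = 0/4 = 0
  <chi_0*chi_0, chi_3> = (1/4)[1*(1)*conj(1) + 1*(1)*conj(-I) + 1*(1)*conj(-1) + 1*(1)*conj(I)]
      = (1/4)[(1) + (I) + (-1) + (-I)] = 0/4 = 0
(Exp terms are combined using exp(i*s)*conj(exp(i*t)) = exp(i*(s-t)), and sums of them are collapsed using the identity that for every m > 1 the m distinct m-th roots of unity sum to 0, e.g. 1 + exp(2*I*pi/3) + exp(-2*I*pi/3) = 0.)
Hence the multiplicities are chi_0: 1. Dimension check: dim(chi_0)*dim(chi_0) = 1*1 = 1 and sum (mult * dim) = 1*1 = 1.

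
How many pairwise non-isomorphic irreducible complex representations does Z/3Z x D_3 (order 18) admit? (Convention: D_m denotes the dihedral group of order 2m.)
9

Argument: The number of irreducible complex representations of a finite group equals its number of conjugacy classes. For a direct product, #classes(G x H) = #classes(G) * #classes(H). Z/3Z has 3 classes (abelian), D_3 has 3 classes, so 3 * 3 = 9, so Z/3Z x D_3 (order 18) has exactly 9 irreducible complex representations.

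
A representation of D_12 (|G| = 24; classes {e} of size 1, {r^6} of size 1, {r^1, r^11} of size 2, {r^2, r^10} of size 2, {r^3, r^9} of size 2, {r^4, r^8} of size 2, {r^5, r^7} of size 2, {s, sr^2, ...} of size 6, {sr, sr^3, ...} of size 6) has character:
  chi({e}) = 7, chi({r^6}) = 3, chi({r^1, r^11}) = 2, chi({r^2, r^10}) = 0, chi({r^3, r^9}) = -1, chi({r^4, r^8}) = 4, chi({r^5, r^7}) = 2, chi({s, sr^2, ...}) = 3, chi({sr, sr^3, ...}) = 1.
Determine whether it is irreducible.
Not irreducible (reducible): <chi, chi> = 7 > 1.

Details: <chi, chi> = (1/|G|) sum_C |C| * |chi(C)|^2 = (1/24)[1*|7|^2 + 1*|3|^2 + 2*|2|^2 + 2*|0|^2 + 2*|-1|^2 + 2*|4|^2 + 2*|2|^2 + 6*|3|^2 + 6*|1|^2]
  = (1/24)[(49) + (9) + (8) + (0) + (2) + (32) + (8) + (54) + (6)] = 168/24 = 7.
A character is irreducible iff <chi, chi> = 1, so this representation is reducible.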